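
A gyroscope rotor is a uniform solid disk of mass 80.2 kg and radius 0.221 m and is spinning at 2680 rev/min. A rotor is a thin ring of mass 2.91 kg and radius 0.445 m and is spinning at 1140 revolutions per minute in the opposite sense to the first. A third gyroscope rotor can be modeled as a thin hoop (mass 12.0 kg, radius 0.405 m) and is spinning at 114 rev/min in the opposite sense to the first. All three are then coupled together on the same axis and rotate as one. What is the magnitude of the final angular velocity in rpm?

|ω_f| ≈ 970 rpm

The coupling torques are internal; angular momentum about the shared axis is conserved.
Moments of inertia: I_A = ½(80.2)(0.221)² = 1.959 kg·m²; I_B = (2.91)(0.445)² = 0.5763 kg·m²; I_C = (12.0)(0.405)² = 1.968 kg·m².
Taking A's sense as positive: L = (1.959)(2680) − (0.5763)(1140) − (1.968)(114) = 4368 kg·m²·rpm.
Combined I = 1.959 + 0.5763 + 1.968 = 4.503 kg·m².
ω_f = L / I = 4368 / 4.503 = 969.9 rpm.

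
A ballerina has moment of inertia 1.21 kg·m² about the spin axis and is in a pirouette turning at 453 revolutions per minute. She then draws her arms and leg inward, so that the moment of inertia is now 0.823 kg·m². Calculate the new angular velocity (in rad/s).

Angular momentum about the spin axis is conserved since the torque about it is zero.
ω₂ = I₁ω₁ / I₂ = (1.210)(453 rpm) / (0.8230) = 666.0 rpm = 69.74 rad/s.

ω₂ ≈ 69.7 rad/s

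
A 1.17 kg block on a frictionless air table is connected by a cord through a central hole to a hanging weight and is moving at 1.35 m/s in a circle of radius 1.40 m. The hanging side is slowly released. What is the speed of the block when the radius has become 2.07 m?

The only horizontal force on the mass is along the cord (radial), so it exerts no torque about the hole and angular momentum m v r is conserved.
v₂ = v₁ r₁ / r₂ = (1.35)(1.40) / (2.07) = 0.9130 m/s.

v₂ ≈ 0.913 m/s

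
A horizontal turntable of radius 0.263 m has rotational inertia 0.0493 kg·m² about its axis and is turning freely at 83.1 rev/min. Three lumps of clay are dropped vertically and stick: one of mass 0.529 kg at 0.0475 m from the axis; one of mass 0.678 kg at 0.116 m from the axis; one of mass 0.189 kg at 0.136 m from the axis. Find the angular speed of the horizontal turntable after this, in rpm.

ω_f ≈ 64.9 rpm

No external torque acts about the axis; L_before = L_after.
Added inertia Σmr² = (0.529)(0.0475)² + (0.678)(0.116)² + (0.189)(0.136)² = 0.01381 kg·m²; I_f = 0.04930 + 0.01381 = 0.06311 kg·m².
ω_f = I_p ω_i / I_f = (0.04930)(83.1) / 0.06311 = 64.91 rpm.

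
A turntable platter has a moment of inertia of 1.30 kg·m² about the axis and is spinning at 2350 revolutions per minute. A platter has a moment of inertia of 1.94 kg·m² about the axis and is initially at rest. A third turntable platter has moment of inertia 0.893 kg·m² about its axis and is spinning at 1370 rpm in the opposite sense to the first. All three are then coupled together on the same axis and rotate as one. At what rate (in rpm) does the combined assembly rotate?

|ω_f| ≈ 443 rpm

The coupling torques are internal; angular momentum about the shared axis is conserved.
Taking A's sense as positive: L = (1.300)(2350) − (0.8930)(1370) = 1832 kg·m²·rpm.
Combined I = 1.300 + 1.940 + 0.8930 = 4.133 kg·m².
ω_f = L / I = 1832 / 4.133 = 443.2 rpm.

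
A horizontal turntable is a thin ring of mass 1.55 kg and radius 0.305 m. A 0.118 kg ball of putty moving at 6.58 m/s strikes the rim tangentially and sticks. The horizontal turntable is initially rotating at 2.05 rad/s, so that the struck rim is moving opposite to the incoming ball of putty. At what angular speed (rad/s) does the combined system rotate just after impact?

|ω_f| ≈ 0.379 rad/s

The axle reaction passes through the axle and exerts no torque about it; angular momentum about the axle is conserved through the impact.
I_p = (1.55)(0.305)² = 0.1442 kg·m². Taking the sense of the ball of putty's angular momentum as positive, L_{ball} = m v R = (0.118)(6.58)(0.305) = 0.2368 kg·m²/s.
L_i = −I_p ω_p + m v R = −(0.1442)(2.05) + 0.2368 = -0.05877 kg·m²/s.
After sticking, I_f = I_p + m R² = 0.1442 + (0.118)(0.305)² = 0.1552 kg·m².
ω_f = L_i / I_f = -0.05877 / 0.1552 = -0.3788 rad/s.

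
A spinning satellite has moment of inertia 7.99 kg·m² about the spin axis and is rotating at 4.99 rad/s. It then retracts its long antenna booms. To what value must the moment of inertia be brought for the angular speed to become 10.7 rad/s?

No external torque acts about the spin axis, so angular momentum is conserved.
I₂ = I₁ω₁ / ω₂ = (7.99)(4.99) / (10.7) = 3.726 kg·m².

I₂ ≈ 3.73 kg·m²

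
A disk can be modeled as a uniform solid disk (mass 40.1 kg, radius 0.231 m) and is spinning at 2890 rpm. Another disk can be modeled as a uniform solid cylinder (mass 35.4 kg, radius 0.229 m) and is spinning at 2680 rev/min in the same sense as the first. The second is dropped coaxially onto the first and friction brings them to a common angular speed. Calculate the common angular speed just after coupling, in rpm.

The coupling torques are internal; angular momentum about the shared axis is conserved.
Moments of inertia: I_A = ½(40.1)(0.231)² = 1.070 kg·m²; I_B = ½(35.4)(0.229)² = 0.9282 kg·m².
Taking A's sense as positive: L = (1.070)(2890) + (0.9282)(2680) = 5580 kg·m²·rpm.
Combined I = 1.070 + 0.9282 = 1.998 kg·m².
ω_f = L / I = 5580 / 1.998 = 2792 rpm.

|ω_f| ≈ 2790 rpm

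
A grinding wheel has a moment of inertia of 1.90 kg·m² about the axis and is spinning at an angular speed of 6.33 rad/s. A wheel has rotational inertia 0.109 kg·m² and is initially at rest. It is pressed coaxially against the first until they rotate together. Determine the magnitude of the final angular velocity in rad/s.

|ω_f| ≈ 5.99 rad/s

No external torque acts about the common axis, so total angular momentum is conserved.
Taking A's sense as positive: L = (1.900)(6.33) = 12.03 kg·m²·rad/s.
Combined I = 1.900 + 0.1090 = 2.009 kg·m².
ω_f = L / I = 12.03 / 2.009 = 5.987 rad/s.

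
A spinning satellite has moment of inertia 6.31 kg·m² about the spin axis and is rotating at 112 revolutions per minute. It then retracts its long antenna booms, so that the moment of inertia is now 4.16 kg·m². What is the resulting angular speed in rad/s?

ω₂ ≈ 17.8 rad/s

Angular momentum about the spin axis is conserved since the torque about it is zero.
ω₂ = I₁ω₁ / I₂ = (6.310)(112 rpm) / (4.160) = 169.9 rpm = 17.79 rad/s.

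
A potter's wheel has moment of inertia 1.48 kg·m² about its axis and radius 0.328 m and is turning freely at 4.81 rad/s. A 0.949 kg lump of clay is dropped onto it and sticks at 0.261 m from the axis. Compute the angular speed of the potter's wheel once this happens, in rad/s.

The added mass arrives with no angular momentum about the axis, and any external torque about the axis is negligible, so the system's angular momentum is conserved.
Added inertia Σmr² = (0.949)(0.261)² = 0.06465 kg·m²; I_f = 1.480 + 0.06465 = 1.545 kg·m².
ω_f = I_p ω_i / I_f = (1.480)(4.81) / 1.545 = 4.609 rad/s.

ω_f ≈ 4.61 rad/s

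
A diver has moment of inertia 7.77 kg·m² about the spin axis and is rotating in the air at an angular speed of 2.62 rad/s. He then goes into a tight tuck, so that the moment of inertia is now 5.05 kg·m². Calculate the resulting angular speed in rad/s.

ω₂ ≈ 4.03 rad/s

Angular momentum about the spin axis is conserved since the torque about it is zero.
ω₂ = I₁ω₁ / I₂ = (7.770)(2.62 rad/s) / (5.050) = 4.031 rad/s.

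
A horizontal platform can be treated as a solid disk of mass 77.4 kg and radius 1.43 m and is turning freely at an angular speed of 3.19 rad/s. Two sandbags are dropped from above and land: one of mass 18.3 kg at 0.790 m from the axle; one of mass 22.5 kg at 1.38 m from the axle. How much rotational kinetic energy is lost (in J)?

The added mass arrives with no angular momentum about the axle, and any external torque about the axle is negligible, so the system's angular momentum is conserved.
I_p = ½(77.4)(1.43)² = 79.14 kg·m².
Added inertia Σmr² = (18.3)(0.790)² + (22.5)(1.38)² = 54.27 kg·m²; I_f = 79.14 + 54.27 = 133.4 kg·m².
ω_f = I_p ω_i / I_f = (79.14)(3.19) / 133.4 = 1.892 rad/s.
KE_i = ½(79.14)(3.190 rad/s)² = 402.7 J; KE_f = ½(133.4)(1.892)² = 238.9 J.

energy lost ≈ 164 J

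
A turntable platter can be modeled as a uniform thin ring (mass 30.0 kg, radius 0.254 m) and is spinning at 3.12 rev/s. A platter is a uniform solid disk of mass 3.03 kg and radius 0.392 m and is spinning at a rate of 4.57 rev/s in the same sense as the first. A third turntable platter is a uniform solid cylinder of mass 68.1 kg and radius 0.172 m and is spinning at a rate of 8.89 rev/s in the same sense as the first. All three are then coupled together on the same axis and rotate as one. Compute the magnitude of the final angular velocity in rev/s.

The coupling torques are internal; angular momentum about the shared axis is conserved.
Moments of inertia: I_A = (30.0)(0.254)² = 1.935 kg·m²; I_B = ½(3.03)(0.392)² = 0.2328 kg·m²; I_C = ½(68.1)(0.172)² = 1.007 kg·m².
Taking A's sense as positive: L = (1.935)(3.12) + (0.2328)(4.57) + (1.007)(8.89) = 16.06 kg·m²·rev/s.
Combined I = 1.935 + 0.2328 + 1.007 = 3.176 kg·m².
ω_f = L / I = 16.06 / 3.176 = 5.057 rev/s.

|ω_f| ≈ 5.06 rev/s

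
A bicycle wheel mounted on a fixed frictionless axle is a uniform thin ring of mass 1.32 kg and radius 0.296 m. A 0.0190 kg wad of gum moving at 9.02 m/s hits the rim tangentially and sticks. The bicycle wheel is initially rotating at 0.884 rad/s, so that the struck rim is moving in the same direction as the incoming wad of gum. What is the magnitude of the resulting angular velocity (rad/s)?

|ω_f| ≈ 1.30 rad/s

The axle reaction passes through the axle and exerts no torque about it; angular momentum about the axle is conserved through the impact.
I_p = (1.32)(0.296)² = 0.1157 kg·m². Taking the sense of the wad of gum's angular momentum as positive, L_{wad} = m v R = (0.0190)(9.02)(0.296) = 0.05073 kg·m²/s.
L_i = +I_p ω_p + m v R = +(0.1157)(0.884) + 0.05073 = 0.1530 kg·m²/s.
After sticking, I_f = I_p + m R² = 0.1157 + (0.0190)(0.296)² = 0.1173 kg·m².
ω_f = L_i / I_f = 0.1530 / 0.1173 = 1.304 rad/s.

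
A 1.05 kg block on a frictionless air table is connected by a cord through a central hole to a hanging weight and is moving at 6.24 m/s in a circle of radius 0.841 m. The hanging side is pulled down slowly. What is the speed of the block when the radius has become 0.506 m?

v₂ ≈ 10.4 m/s

Central (radial) force ⇒ zero torque about the center ⇒ m v r is constant.
v₂ = v₁ r₁ / r₂ = (6.24)(0.841) / (0.506) = 10.37 m/s.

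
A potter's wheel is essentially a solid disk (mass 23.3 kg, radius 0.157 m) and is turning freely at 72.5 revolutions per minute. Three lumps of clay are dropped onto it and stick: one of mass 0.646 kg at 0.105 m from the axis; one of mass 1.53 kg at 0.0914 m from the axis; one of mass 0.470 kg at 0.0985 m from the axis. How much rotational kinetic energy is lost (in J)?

The added mass arrives with no angular momentum about the axis, and any external torque about the axis is negligible, so the system's angular momentum is conserved.
I_p = ½(23.3)(0.157)² = 0.2872 kg·m².
Added inertia Σmr² = (0.646)(0.105)² + (1.53)(0.0914)² + (0.470)(0.0985)² = 0.02446 kg·m²; I_f = 0.2872 + 0.02446 = 0.3116 kg·m².
ω_f = I_p ω_i / I_f = (0.2872)(72.5) / 0.3116 = 66.81 rpm.
KE_i = ½(0.2872)(7.592 rad/s)² = 8.276 J; KE_f = ½(0.3116)(6.996)² = 7.626 J.

energy lost ≈ 0.650 J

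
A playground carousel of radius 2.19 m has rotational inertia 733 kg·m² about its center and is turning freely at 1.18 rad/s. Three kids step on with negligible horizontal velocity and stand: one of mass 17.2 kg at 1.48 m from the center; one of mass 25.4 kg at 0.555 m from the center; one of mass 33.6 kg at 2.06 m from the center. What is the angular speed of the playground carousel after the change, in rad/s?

The added mass arrives with no angular momentum about the center, and any external torque about the center is negligible, so the system's angular momentum is conserved.
Added inertia Σmr² = (17.2)(1.48)² + (25.4)(0.555)² + (33.6)(2.06)² = 188.1 kg·m²; I_f = 733.0 + 188.1 = 921.1 kg·m².
ω_f = I_p ω_i / I_f = (733.0)(1.18) / 921.1 = 0.9390 rad/s.

ω_f ≈ 0.939 rad/s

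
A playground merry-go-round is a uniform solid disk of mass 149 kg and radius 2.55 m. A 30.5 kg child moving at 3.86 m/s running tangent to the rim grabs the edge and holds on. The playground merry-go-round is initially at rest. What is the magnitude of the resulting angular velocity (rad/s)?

The axle reaction passes through the axle and exerts no torque about it; angular momentum about the axle is conserved through the impact.
I_p = ½(149)(2.55)² = 484.4 kg·m². Taking the sense of the child's angular momentum as positive, L_{child} = m v R = (30.5)(3.86)(2.55) = 300.2 kg·m²/s.
L_i = 0 + 300.2 = 300.2 kg·m²/s.
After sticking, I_f = I_p + m R² = 484.4 + (30.5)(2.55)² = 682.8 kg·m².
ω_f = L_i / I_f = 300.2 / 682.8 = 0.4397 rad/s.

|ω_f| ≈ 0.440 rad/s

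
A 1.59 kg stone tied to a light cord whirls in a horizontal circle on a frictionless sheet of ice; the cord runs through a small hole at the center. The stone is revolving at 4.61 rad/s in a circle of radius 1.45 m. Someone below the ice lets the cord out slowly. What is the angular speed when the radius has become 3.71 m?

The constraining force is radial, so m r² ω about the center is conserved.
ω₂ = ω₁ (r₁/r₂)² = (4.61)(1.45/3.71)² = 0.7042 rad/s.

ω₂ ≈ 0.704 rad/s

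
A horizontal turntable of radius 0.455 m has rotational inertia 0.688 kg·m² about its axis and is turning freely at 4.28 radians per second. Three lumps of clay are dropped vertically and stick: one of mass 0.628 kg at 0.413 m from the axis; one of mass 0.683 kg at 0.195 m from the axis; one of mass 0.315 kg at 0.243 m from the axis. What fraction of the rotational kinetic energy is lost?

fraction ≈ 0.181

The added mass arrives with no angular momentum about the axis, and any external torque about the axis is negligible, so the system's angular momentum is conserved.
Added inertia Σmr² = (0.628)(0.413)² + (0.683)(0.195)² + (0.315)(0.243)² = 0.1517 kg·m²; I_f = 0.6880 + 0.1517 = 0.8397 kg·m².
ω_f = I_p ω_i / I_f = (0.6880)(4.28) / 0.8397 = 3.507 rad/s.
KE_i = ½(0.6880)(4.280 rad/s)² = 6.302 J; KE_f = ½(0.8397)(3.507)² = 5.163 J.
Fraction lost = 0.1806.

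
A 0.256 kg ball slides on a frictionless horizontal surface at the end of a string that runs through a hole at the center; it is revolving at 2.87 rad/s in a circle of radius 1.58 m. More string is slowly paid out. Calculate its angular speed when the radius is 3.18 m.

ω₂ ≈ 0.709 rad/s

No torque about the axis ⇒ m r₁² ω₁ = m r₂² ω₂.
ω₂ = ω₁ (r₁/r₂)² = (2.87)(1.58/3.18)² = 0.7085 rad/s.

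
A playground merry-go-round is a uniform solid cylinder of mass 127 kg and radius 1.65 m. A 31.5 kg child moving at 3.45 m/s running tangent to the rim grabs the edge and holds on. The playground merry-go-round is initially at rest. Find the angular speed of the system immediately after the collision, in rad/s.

|ω_f| ≈ 0.693 rad/s

The axle reaction passes through the axle and exerts no torque about it; angular momentum about the axle is conserved through the impact.
I_p = ½(127)(1.65)² = 172.9 kg·m². Taking the sense of the child's angular momentum as positive, L_{child} = m v R = (31.5)(3.45)(1.65) = 179.3 kg·m²/s.
L_i = 0 + 179.3 = 179.3 kg·m²/s.
After sticking, I_f = I_p + m R² = 172.9 + (31.5)(1.65)² = 258.6 kg·m².
ω_f = L_i / I_f = 179.3 / 258.6 = 0.6933 rad/s.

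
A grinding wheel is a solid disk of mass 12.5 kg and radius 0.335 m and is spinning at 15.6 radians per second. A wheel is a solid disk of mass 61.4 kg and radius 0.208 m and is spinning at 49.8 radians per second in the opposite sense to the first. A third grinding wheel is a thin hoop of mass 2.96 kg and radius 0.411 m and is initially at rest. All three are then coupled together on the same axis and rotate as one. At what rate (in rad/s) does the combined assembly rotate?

The coupling torques are internal; angular momentum about the shared axis is conserved.
Moments of inertia: I_A = ½(12.5)(0.335)² = 0.7014 kg·m²; I_B = ½(61.4)(0.208)² = 1.328 kg·m²; I_C = (2.96)(0.411)² = 0.5000 kg·m².
Taking A's sense as positive: L = (0.7014)(15.6) − (1.328)(49.8) = -55.20 kg·m²·rad/s.
Combined I = 0.7014 + 1.328 + 0.5000 = 2.530 kg·m².
ω_f = L / I = -55.20 / 2.530 = -21.82 rad/s.

|ω_f| ≈ 21.8 rad/s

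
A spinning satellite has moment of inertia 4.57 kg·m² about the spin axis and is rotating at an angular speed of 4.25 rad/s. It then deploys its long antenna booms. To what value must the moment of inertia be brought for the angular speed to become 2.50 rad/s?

I₂ ≈ 7.77 kg·m²

With no external torque about the axis, L is conserved: I₁ω₁ = I₂ω₂.
I₂ = I₁ω₁ / ω₂ = (4.57)(4.25) / (2.50) = 7.769 kg·m².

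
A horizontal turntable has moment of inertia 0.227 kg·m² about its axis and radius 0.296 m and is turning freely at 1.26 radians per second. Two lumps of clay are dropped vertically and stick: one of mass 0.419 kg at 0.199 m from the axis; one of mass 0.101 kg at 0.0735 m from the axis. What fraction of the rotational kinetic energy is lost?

No external torque acts about the axis; L_before = L_after.
Added inertia Σmr² = (0.419)(0.199)² + (0.101)(0.0735)² = 0.01714 kg·m²; I_f = 0.2270 + 0.01714 = 0.2441 kg·m².
ω_f = I_p ω_i / I_f = (0.2270)(1.26) / 0.2441 = 1.172 rad/s.
KE_i = ½(0.2270)(1.260 rad/s)² = 0.1802 J; KE_f = ½(0.2441)(1.172)² = 0.1675 J.
Fraction lost = 0.07020.

fraction ≈ 0.0702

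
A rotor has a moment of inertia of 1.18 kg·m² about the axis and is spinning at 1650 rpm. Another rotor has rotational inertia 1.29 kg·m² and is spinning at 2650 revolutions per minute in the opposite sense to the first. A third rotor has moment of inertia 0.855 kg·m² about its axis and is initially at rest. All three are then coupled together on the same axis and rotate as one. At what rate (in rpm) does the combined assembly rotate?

|ω_f| ≈ 443 rpm

No external torque acts about the common axis, so total angular momentum is conserved.
Taking A's sense as positive: L = (1.180)(1650) − (1.290)(2650) = -1472 kg·m²·rpm.
Combined I = 1.180 + 1.290 + 0.8550 = 3.325 kg·m².
ω_f = L / I = -1472 / 3.325 = -442.6 rpm.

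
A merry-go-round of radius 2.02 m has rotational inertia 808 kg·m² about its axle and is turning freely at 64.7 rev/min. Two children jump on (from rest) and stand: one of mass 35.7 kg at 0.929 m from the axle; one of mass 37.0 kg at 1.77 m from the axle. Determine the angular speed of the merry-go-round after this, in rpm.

ω_f ≈ 54.8 rpm

The added mass arrives with no angular momentum about the axle, and any external torque about the axle is negligible, so the system's angular momentum is conserved.
Added inertia Σmr² = (35.7)(0.929)² + (37.0)(1.77)² = 146.7 kg·m²; I_f = 808.0 + 146.7 = 954.7 kg·m².
ω_f = I_p ω_i / I_f = (808.0)(64.7) / 954.7 = 54.76 rpm.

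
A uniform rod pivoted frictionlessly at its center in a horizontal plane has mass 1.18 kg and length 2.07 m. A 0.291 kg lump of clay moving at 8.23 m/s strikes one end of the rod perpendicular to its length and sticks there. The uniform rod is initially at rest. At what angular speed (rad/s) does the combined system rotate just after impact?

|ω_f| ≈ 3.38 rad/s

About the pivot the impulsive forces during the collision are internal, so angular momentum about that axis is conserved.
I_p = (1/12)(1.18)(2.07)² = 0.4213 kg·m². Taking the sense of the lump of clay's angular momentum as positive, L_{lump} = m v R = (0.291)(8.23)(2.07/2) = 2.479 kg·m²/s.
L_i = 0 + 2.479 = 2.479 kg·m²/s.
After sticking, I_f = I_p + m R² = 0.4213 + (0.291)(2.07/2)² = 0.7331 kg·m².
ω_f = L_i / I_f = 2.479 / 0.7331 = 3.381 rad/s.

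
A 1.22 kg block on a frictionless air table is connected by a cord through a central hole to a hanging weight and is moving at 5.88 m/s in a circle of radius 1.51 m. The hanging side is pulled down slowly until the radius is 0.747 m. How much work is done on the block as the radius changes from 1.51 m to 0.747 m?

Central (radial) force ⇒ zero torque about the center ⇒ m v r is constant.
v₂ = v₁ r₁ / r₂ = (5.88)(1.51) / (0.747) = 11.89 m/s.
W = ΔKE = ½m(v₂² − v₁²) = 65.09 J.

W ≈ 65.1 J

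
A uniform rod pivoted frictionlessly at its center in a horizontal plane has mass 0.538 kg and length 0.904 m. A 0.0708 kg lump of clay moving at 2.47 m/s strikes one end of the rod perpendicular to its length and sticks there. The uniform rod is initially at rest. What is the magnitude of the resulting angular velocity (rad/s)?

|ω_f| ≈ 1.55 rad/s

About the pivot the impulsive forces during the collision are internal, so angular momentum about that axis is conserved.
I_p = (1/12)(0.538)(0.904)² = 0.03664 kg·m². Taking the sense of the lump of clay's angular momentum as positive, L_{lump} = m v R = (0.0708)(2.47)(0.904/2) = 0.07904 kg·m²/s.
L_i = 0 + 0.07904 = 0.07904 kg·m²/s.
After sticking, I_f = I_p + m R² = 0.03664 + (0.0708)(0.904/2)² = 0.05110 kg·m².
ω_f = L_i / I_f = 0.07904 / 0.05110 = 1.547 rad/s.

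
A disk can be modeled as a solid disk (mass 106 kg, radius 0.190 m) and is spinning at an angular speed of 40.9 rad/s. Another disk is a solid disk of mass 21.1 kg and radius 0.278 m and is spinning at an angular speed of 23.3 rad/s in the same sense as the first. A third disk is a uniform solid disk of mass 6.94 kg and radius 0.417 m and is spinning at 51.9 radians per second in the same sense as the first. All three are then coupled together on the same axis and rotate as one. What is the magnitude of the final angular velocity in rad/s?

No external torque acts about the common axis, so total angular momentum is conserved.
Moments of inertia: I_A = ½(106)(0.190)² = 1.913 kg·m²; I_B = ½(21.1)(0.278)² = 0.8153 kg·m²; I_C = ½(6.94)(0.417)² = 0.6034 kg·m².
Taking A's sense as positive: L = (1.913)(40.9) + (0.8153)(23.3) + (0.6034)(51.9) = 128.6 kg·m²·rad/s.
Combined I = 1.913 + 0.8153 + 0.6034 = 3.332 kg·m².
ω_f = L / I = 128.6 / 3.332 = 38.59 rad/s.

|ω_f| ≈ 38.6 rad/s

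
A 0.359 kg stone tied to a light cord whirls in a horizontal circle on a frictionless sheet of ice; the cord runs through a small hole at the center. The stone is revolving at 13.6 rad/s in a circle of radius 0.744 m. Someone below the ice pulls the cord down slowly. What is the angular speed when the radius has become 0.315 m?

No torque about the axis ⇒ m r₁² ω₁ = m r₂² ω₂.
ω₂ = ω₁ (r₁/r₂)² = (13.6)(0.744/0.315)² = 75.87 rad/s.

ω₂ ≈ 75.9 rad/s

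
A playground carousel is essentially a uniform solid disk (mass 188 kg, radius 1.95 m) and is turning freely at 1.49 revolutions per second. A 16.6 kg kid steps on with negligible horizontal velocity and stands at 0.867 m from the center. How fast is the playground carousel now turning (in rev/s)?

No external torque acts about the center; L_before = L_after.
I_p = ½(188)(1.95)² = 357.4 kg·m².
Added inertia Σmr² = (16.6)(0.867)² = 12.48 kg·m²; I_f = 357.4 + 12.48 = 369.9 kg·m².
ω_f = I_p ω_i / I_f = (357.4)(1.49) / 369.9 = 1.440 rev/s.

ω_f ≈ 1.44 rev/s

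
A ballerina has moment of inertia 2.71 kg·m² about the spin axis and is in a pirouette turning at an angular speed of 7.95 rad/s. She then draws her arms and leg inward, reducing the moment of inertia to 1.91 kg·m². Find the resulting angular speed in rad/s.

With no external torque about the axis, L is conserved: I₁ω₁ = I₂ω₂.
ω₂ = I₁ω₁ / I₂ = (2.710)(7.95 rad/s) / (1.910) = 11.28 rad/s.

ω₂ ≈ 11.3 rad/s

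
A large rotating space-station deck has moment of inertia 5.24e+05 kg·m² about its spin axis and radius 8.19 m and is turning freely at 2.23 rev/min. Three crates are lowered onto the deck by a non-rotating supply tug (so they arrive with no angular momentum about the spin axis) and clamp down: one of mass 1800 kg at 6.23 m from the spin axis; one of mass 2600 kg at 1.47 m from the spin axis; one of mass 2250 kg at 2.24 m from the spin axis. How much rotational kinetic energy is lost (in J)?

The added mass arrives with no angular momentum about the spin axis, and any external torque about the spin axis is negligible, so the system's angular momentum is conserved.
Added inertia Σmr² = (1800)(6.23)² + (2600)(1.47)² + (2250)(2.24)² = 86770 kg·m²; I_f = 5.240e+05 + 86770 = 6.108e+05 kg·m².
ω_f = I_p ω_i / I_f = (5.240e+05)(2.23) / 6.108e+05 = 1.913 rpm.
KE_i = ½(5.240e+05)(0.2335 rad/s)² = 14290 J; KE_f = ½(6.108e+05)(0.2003)² = 12260 J.

energy lost ≈ 2030 J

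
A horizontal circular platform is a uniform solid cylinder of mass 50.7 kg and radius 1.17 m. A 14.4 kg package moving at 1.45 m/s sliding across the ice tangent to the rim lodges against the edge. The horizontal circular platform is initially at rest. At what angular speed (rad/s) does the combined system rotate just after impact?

|ω_f| ≈ 0.449 rad/s

The axle reaction passes through the central axle and exerts no torque about it; angular momentum about the central axle is conserved through the impact.
I_p = ½(50.7)(1.17)² = 34.70 kg·m². Taking the sense of the package's angular momentum as positive, L_{package} = m v R = (14.4)(1.45)(1.17) = 24.43 kg·m²/s.
L_i = 0 + 24.43 = 24.43 kg·m²/s.
After sticking, I_f = I_p + m R² = 34.70 + (14.4)(1.17)² = 54.41 kg·m².
ω_f = L_i / I_f = 24.43 / 54.41 = 0.4490 rad/s.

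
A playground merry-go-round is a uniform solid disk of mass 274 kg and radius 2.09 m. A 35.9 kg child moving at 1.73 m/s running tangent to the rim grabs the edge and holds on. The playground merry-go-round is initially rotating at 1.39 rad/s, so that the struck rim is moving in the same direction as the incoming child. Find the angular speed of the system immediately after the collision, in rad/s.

The axle reaction passes through the axle and exerts no torque about it; angular momentum about the axle is conserved through the impact.
I_p = ½(274)(2.09)² = 598.4 kg·m². Taking the sense of the child's angular momentum as positive, L_{child} = m v R = (35.9)(1.73)(2.09) = 129.8 kg·m²/s.
L_i = +I_p ω_p + m v R = +(598.4)(1.39) + 129.8 = 961.6 kg·m²/s.
After sticking, I_f = I_p + m R² = 598.4 + (35.9)(2.09)² = 755.2 kg·m².
ω_f = L_i / I_f = 961.6 / 755.2 = 1.273 rad/s.

|ω_f| ≈ 1.27 rad/s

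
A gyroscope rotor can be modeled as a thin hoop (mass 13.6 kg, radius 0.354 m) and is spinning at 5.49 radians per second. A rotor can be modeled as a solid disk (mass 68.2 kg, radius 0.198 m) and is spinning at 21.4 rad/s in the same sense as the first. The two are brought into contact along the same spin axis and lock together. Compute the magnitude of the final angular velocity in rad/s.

|ω_f| ≈ 12.5 rad/s

The coupling torques are internal; angular momentum about the shared axis is conserved.
Moments of inertia: I_A = (13.6)(0.354)² = 1.704 kg·m²; I_B = ½(68.2)(0.198)² = 1.337 kg·m².
Taking A's sense as positive: L = (1.704)(5.49) + (1.337)(21.4) = 37.97 kg·m²·rad/s.
Combined I = 1.704 + 1.337 = 3.041 kg·m².
ω_f = L / I = 37.97 / 3.041 = 12.48 rad/s.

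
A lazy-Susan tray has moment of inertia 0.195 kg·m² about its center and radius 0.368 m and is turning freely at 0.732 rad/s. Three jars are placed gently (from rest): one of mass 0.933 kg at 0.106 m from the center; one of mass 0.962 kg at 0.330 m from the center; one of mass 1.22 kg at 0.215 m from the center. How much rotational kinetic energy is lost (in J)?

energy lost ≈ 0.0245 J

No external torque acts about the center; L_before = L_after.
Added inertia Σmr² = (0.933)(0.106)² + (0.962)(0.330)² + (1.22)(0.215)² = 0.1716 kg·m²; I_f = 0.1950 + 0.1716 = 0.3666 kg·m².
ω_f = I_p ω_i / I_f = (0.1950)(0.732) / 0.3666 = 0.3893 rad/s.
KE_i = ½(0.1950)(0.7320 rad/s)² = 0.05224 J; KE_f = ½(0.3666)(0.3893)² = 0.02779 J.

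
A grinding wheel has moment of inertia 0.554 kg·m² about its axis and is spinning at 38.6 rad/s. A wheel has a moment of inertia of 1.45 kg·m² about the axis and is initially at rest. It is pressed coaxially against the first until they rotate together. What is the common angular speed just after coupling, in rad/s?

The coupling torques are internal; angular momentum about the shared axis is conserved.
Taking A's sense as positive: L = (0.5540)(38.6) = 21.38 kg·m²·rad/s.
Combined I = 0.5540 + 1.450 = 2.004 kg·m².
ω_f = L / I = 21.38 / 2.004 = 10.67 rad/s.

|ω_f| ≈ 10.7 rad/s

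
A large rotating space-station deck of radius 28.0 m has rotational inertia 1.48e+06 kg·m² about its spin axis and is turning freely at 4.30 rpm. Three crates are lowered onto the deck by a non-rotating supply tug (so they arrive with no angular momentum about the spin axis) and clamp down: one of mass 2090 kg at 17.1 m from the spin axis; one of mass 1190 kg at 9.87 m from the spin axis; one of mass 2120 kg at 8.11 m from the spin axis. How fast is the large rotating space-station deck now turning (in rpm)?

ω_f ≈ 2.71 rpm

No external torque acts about the spin axis; L_before = L_after.
Added inertia Σmr² = (2090)(17.1)² + (1190)(9.87)² + (2120)(8.11)² = 8.665e+05 kg·m²; I_f = 1.480e+06 + 8.665e+05 = 2.346e+06 kg·m².
ω_f = I_p ω_i / I_f = (1.480e+06)(4.30) / 2.346e+06 = 2.712 rpm.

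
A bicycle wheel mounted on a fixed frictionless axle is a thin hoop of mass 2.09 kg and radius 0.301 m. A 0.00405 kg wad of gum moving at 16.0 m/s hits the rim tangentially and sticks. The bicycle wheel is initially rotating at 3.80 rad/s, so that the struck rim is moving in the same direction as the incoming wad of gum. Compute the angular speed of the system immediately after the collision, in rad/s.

|ω_f| ≈ 3.90 rad/s

About the axle the impulsive forces during the collision are internal, so angular momentum about that axis is conserved.
I_p = (2.09)(0.301)² = 0.1894 kg·m². Taking the sense of the wad of gum's angular momentum as positive, L_{wad} = m v R = (0.00405)(16.0)(0.301) = 0.01950 kg·m²/s.
L_i = +I_p ω_p + m v R = +(0.1894)(3.80) + 0.01950 = 0.7391 kg·m²/s.
After sticking, I_f = I_p + m R² = 0.1894 + (0.00405)(0.301)² = 0.1897 kg·m².
ω_f = L_i / I_f = 0.7391 / 0.1897 = 3.895 rad/s.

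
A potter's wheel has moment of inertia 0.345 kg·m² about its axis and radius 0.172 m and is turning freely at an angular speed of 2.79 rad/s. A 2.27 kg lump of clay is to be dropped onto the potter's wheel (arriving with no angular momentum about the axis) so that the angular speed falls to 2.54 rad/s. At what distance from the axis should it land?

r ≈ 0.122 m

No external torque acts about the axis; L_before = L_after.
I_p ω_i = (I_p + m r²) ω_f ⇒ m r² = I_p(ω_i/ω_f − 1) = 0.3450(2.79/2.54 − 1) = 0.03396 kg·m².
r = √(0.03396/2.27) = 0.1223 m.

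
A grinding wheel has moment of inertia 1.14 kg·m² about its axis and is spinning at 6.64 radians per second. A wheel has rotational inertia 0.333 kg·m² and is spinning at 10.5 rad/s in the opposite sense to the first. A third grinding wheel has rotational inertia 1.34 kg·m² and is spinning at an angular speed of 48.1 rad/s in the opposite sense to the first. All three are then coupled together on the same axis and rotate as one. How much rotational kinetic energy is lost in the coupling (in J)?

ΔKE lost ≈ 946 J

The coupling torques are internal; angular momentum about the shared axis is conserved.
Taking A's sense as positive: L = (1.140)(6.64) − (0.3330)(10.5) − (1.340)(48.1) = -60.38 kg·m²·rad/s.
Combined I = 1.140 + 0.3330 + 1.340 = 2.813 kg·m².
ω_f = L / I = -60.38 / 2.813 = -21.46 rad/s.
KE_i = ½ΣIω² = 1594 J; KE_f = ½(2.813)(21.46)² = 648.0 J.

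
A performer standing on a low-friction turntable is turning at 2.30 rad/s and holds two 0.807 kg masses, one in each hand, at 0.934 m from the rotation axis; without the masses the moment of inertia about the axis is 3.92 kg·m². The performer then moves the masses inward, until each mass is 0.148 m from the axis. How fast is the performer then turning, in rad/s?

With no external torque about the axis, L is conserved: I₁ω₁ = I₂ω₂.
I₁ = 3.92 + 2(0.807)(0.934)² = 5.328 kg·m²; I₂ = 3.92 + 2(0.807)(0.148)² = 3.955 kg·m².
ω₂ = I₁ω₁ / I₂ = (5.328)(2.30 rad/s) / (3.955) = 3.098 rad/s.

ω₂ ≈ 3.10 rad/s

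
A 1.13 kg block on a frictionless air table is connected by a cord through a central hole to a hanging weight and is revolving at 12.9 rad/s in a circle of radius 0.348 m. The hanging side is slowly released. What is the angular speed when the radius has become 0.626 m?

The constraining force is radial, so m r² ω about the center is conserved.
ω₂ = ω₁ (r₁/r₂)² = (12.9)(0.348/0.626)² = 3.987 rad/s.

ω₂ ≈ 3.99 rad/s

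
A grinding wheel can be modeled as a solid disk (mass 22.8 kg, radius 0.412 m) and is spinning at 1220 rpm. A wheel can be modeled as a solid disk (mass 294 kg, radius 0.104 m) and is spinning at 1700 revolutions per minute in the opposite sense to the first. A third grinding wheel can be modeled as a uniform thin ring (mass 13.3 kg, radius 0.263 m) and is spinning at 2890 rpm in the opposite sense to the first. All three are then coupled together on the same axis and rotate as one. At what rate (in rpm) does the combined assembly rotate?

|ω_f| ≈ 675 rpm

The coupling torques are internal; angular momentum about the shared axis is conserved.
Moments of inertia: I_A = ½(22.8)(0.412)² = 1.935 kg·m²; I_B = ½(294)(0.104)² = 1.590 kg·m²; I_C = (13.3)(0.263)² = 0.9199 kg·m².
Taking A's sense as positive: L = (1.935)(1220) − (1.590)(1700) − (0.9199)(2890) = -3001 kg·m²·rpm.
Combined I = 1.935 + 1.590 + 0.9199 = 4.445 kg·m².
ω_f = L / I = -3001 / 4.445 = -675.1 rpm.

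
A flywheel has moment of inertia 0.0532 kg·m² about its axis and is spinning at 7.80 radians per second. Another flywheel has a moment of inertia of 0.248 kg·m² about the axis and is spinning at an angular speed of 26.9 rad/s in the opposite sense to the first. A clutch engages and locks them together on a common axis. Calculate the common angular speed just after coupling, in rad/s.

The coupling torques are internal; angular momentum about the shared axis is conserved.
Taking A's sense as positive: L = (0.05320)(7.80) − (0.2480)(26.9) = -6.256 kg·m²·rad/s.
Combined I = 0.05320 + 0.2480 = 0.3012 kg·m².
ω_f = L / I = -6.256 / 0.3012 = -20.77 rad/s.

|ω_f| ≈ 20.8 rad/s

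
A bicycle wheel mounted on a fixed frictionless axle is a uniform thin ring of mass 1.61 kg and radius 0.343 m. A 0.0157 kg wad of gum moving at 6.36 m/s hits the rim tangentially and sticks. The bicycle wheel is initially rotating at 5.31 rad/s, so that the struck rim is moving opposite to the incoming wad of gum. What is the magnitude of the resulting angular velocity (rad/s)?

About the axle the impulsive forces during the collision are internal, so angular momentum about that axis is conserved.
I_p = (1.61)(0.343)² = 0.1894 kg·m². Taking the sense of the wad of gum's angular momentum as positive, L_{wad} = m v R = (0.0157)(6.36)(0.343) = 0.03425 kg·m²/s.
L_i = −I_p ω_p + m v R = −(0.1894)(5.31) + 0.03425 = -0.9715 kg·m²/s.
After sticking, I_f = I_p + m R² = 0.1894 + (0.0157)(0.343)² = 0.1913 kg·m².
ω_f = L_i / I_f = -0.9715 / 0.1913 = -5.080 rad/s.

|ω_f| ≈ 5.08 rad/s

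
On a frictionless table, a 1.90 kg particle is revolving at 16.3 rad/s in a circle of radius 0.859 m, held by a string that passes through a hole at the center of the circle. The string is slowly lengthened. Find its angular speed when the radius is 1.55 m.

The constraining force is radial, so m r² ω about the center is conserved.
ω₂ = ω₁ (r₁/r₂)² = (16.3)(0.859/1.55)² = 5.006 rad/s.

ω₂ ≈ 5.01 rad/s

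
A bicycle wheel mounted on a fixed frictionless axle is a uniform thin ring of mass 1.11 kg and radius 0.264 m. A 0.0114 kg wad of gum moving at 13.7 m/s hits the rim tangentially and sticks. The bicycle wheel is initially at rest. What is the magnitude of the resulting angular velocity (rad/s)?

|ω_f| ≈ 0.528 rad/s

About the axle the impulsive forces during the collision are internal, so angular momentum about that axis is conserved.
I_p = (1.11)(0.264)² = 0.07736 kg·m². Taking the sense of the wad of gum's angular momentum as positive, L_{wad} = m v R = (0.0114)(13.7)(0.264) = 0.04123 kg·m²/s.
L_i = 0 + 0.04123 = 0.04123 kg·m²/s.
After sticking, I_f = I_p + m R² = 0.07736 + (0.0114)(0.264)² = 0.07816 kg·m².
ω_f = L_i / I_f = 0.04123 / 0.07816 = 0.5275 rad/s.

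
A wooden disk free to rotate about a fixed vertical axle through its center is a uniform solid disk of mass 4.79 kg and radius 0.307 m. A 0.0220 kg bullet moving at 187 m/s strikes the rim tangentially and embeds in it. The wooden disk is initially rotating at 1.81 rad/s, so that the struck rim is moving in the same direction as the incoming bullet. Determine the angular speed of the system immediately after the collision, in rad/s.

|ω_f| ≈ 7.34 rad/s

The axle reaction passes through the axle and exerts no torque about it; angular momentum about the axle is conserved through the impact.
I_p = ½(4.79)(0.307)² = 0.2257 kg·m². Taking the sense of the bullet's angular momentum as positive, L_{bullet} = m v R = (0.0220)(187)(0.307) = 1.263 kg·m²/s.
L_i = +I_p ω_p + m v R = +(0.2257)(1.81) + 1.263 = 1.672 kg·m²/s.
After sticking, I_f = I_p + m R² = 0.2257 + (0.0220)(0.307)² = 0.2278 kg·m².
ω_f = L_i / I_f = 1.672 / 0.2278 = 7.338 rad/s.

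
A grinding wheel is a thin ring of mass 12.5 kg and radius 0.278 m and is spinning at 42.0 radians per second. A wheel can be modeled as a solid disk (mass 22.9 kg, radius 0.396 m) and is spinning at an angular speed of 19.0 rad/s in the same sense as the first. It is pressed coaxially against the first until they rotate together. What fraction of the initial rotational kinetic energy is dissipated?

The coupling torques are internal; angular momentum about the shared axis is conserved.
Moments of inertia: I_A = (12.5)(0.278)² = 0.9661 kg·m²; I_B = ½(22.9)(0.396)² = 1.796 kg·m².
Taking A's sense as positive: L = (0.9661)(42.0) + (1.796)(19.0) = 74.69 kg·m²·rad/s.
Combined I = 0.9661 + 1.796 = 2.762 kg·m².
ω_f = L / I = 74.69 / 2.762 = 27.05 rad/s.
KE_i = ½ΣIω² = 1176 J; KE_f = ½(2.762)(27.05)² = 1010 J.
Fraction dissipated = (KE_i − KE_f)/KE_i = 0.1413.

fraction ≈ 0.141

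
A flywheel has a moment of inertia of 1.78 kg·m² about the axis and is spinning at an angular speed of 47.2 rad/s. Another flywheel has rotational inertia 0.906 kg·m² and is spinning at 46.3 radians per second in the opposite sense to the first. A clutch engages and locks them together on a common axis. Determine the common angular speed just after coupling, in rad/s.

|ω_f| ≈ 15.7 rad/s

No external torque acts about the common axis, so total angular momentum is conserved.
Taking A's sense as positive: L = (1.780)(47.2) − (0.9060)(46.3) = 42.07 kg·m²·rad/s.
Combined I = 1.780 + 0.9060 = 2.686 kg·m².
ω_f = L / I = 42.07 / 2.686 = 15.66 rad/s.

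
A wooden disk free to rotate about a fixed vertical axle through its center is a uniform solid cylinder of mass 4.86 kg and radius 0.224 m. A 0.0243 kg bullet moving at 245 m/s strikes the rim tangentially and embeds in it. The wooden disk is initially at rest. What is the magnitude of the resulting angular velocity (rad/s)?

|ω_f| ≈ 10.8 rad/s

About the axle the impulsive forces during the collision are internal, so angular momentum about that axis is conserved.
I_p = ½(4.86)(0.224)² = 0.1219 kg·m². Taking the sense of the bullet's angular momentum as positive, L_{bullet} = m v R = (0.0243)(245)(0.224) = 1.334 kg·m²/s.
L_i = 0 + 1.334 = 1.334 kg·m²/s.
After sticking, I_f = I_p + m R² = 0.1219 + (0.0243)(0.224)² = 0.1231 kg·m².
ω_f = L_i / I_f = 1.334 / 0.1231 = 10.83 rad/s.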